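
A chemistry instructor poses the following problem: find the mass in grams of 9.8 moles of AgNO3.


M(AgNO3) = 169.88 g/mol
mass = n × M = 9.8 × 169.88 = 1664.82 g

1664.82 g


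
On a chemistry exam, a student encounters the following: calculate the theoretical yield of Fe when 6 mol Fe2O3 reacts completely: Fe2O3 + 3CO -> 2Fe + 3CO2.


Mole ratio Fe:Fe2O3 = 2:1
n(Fe) = 6 × 2/1 = 12.000 mol
mass = 12.000 × 55.85 = 670.2 g

670.2 g


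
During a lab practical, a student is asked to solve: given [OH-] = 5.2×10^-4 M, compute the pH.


pOH = -log10([OH-]) = -log10(5.2×10^-4)
= 4 - log10(5.2) = 3.28
pH = 14 - pOH = 14 - 3.28 = 10.72

10.72


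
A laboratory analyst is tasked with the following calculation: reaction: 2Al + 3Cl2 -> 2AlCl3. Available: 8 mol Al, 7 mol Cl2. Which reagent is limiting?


Mole ratio available / coefficient:
  Al: 8/2 = 4.000
  Cl2: 7/3 = 2.333
Smaller ratio is limiting.

Cl2


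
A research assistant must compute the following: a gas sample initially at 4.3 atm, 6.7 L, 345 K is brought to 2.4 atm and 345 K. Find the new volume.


P1V1/T1 = P2V2/T2
V2 = P1V1T2/(T1P2)
= 4.3×6.7×345/(345×2.4)
= 12.004 L

12.004 L


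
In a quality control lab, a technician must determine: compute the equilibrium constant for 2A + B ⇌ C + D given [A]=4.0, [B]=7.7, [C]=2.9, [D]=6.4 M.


Kc = [C][D]/([A]^2[B])
= (2.9^1 × 6.4^1)/(4.0^2 × 7.7^1)
= 18.56/123.2
= 0.1506

0.1506


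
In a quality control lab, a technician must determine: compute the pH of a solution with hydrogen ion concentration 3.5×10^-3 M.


pH = -log10([H+]) = -log10(3.5×10^-3)
= 3 - log10(3.5)
= 3 - 0.54
= 2.46

2.46


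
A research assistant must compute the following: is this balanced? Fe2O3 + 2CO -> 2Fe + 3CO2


Equation: Fe2O3 + 2CO -> 2Fe + 3CO2
Check atoms: C: 2≠3, Fe: 2=2, O: 5≠6
Not balanced

No, not balanced


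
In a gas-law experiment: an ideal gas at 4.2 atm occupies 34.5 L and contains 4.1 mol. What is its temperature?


PV = nRT  (R = 0.08206 L·atm/(mol·K))
T = PV/(nR) = 4.2×34.5/(4.1×0.08206)
= 144.90/0.336446
= 430.68 K

430.68 K


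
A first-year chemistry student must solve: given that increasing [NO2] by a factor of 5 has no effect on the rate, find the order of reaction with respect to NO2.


rate ∝ [NO2]^n
rate ∝ [NO2]^0
Order in NO2: 0

0


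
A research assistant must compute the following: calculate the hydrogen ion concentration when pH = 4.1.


[H+] = 10^(-pH) = 10^(-4.1)
= 7.94×10^-5 M

7.94×10^-5 M


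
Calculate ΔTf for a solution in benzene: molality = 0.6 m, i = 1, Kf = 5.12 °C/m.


ΔTf = Kf × m × i
= 5.12 × 0.6 × 1
= 3.072 °C

3.072 °C


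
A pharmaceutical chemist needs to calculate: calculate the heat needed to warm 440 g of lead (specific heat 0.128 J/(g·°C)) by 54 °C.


q = mcΔT = 440 × 0.128 × 54
= 3041.28 J

3041.28 J


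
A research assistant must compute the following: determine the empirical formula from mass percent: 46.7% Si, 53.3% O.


Assume 100 g sample. Moles of each element:
  Si: 46.7/28.09 = 1.663 mol
  O: 53.3/16.0 = 3.331 mol
Divide by smallest (1.663):
  Si: 1.663/1.663 = 1.0
  O: 3.331/1.663 = 2.0
Empirical formula: SiO2

SiO2


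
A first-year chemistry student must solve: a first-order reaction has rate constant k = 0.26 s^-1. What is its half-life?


t½ = ln2/k = 0.693147/(0.26 s^-1)
= 2.666 s

2.666 s


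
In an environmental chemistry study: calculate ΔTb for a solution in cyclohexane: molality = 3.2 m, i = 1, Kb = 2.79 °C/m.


ΔTb = Kb × m × i
= 2.79 × 3.2 × 1
= 8.928 °C

8.928 °C


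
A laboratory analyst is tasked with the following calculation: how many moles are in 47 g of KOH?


M(KOH) = 56.11 g/mol
n = mass/M = 47/56.11 = 0.8376 mol

0.8376 mol


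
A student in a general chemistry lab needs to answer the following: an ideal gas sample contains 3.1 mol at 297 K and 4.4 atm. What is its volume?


PV = nRT  (R = 0.08206 L·atm/(mol·K))
V = nRT/P = 3.1×0.08206×297/4.4
= 17.171 L

17.171 L


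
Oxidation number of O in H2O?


O is usually -2
Oxidation number: -2

-2


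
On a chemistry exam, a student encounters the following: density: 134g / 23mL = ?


ρ = mass/volume
= 134/23
= 5.826 g/mL

5.826 g/mL


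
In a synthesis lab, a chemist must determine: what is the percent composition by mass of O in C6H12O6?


M(C6H12O6) = 6×12.01 + 12×1.008 + 6×16.0 = 180.156 g/mol
Mass of O = 6 × 16.0 = 96.00 g/mol
% O = 96.00/180.156 × 100 = 53.29%

53.29%


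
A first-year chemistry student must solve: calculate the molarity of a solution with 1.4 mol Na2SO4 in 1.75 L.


M = n/V = 1.4/1.75 = 0.800 mol/L

0.800 M


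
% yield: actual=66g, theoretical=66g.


% yield = actual/theoretical × 100
= 66/66 × 100
= 100.0%

100.0%


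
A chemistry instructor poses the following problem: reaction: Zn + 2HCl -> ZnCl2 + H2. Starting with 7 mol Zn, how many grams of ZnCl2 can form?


Mole ratio ZnCl2:Zn = 1:1
n(ZnCl2) = 7 × 1/1 = 7.000 mol
mass = 7.000 × 136.28 = 953.96 g

953.96 g


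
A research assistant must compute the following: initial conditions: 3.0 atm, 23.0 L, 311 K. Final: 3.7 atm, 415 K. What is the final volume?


P1V1/T1 = P2V2/T2
V2 = P1V1T2/(T1P2)
= 3.0×23.0×415/(311×3.7)
= 24.885 L

24.885 L


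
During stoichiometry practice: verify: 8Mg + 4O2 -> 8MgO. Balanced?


Equation: 8Mg + 4O2 -> 8MgO
Check atoms: Mg: 8=8, O: 8=8
Balanced

Yes, balanced


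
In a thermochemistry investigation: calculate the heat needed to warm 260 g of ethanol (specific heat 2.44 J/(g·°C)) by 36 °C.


q = mcΔT = 260 × 2.44 × 36
= 22838.40 J

22838.40 J


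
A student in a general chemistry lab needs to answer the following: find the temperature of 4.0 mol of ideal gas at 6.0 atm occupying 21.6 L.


PV = nRT  (R = 0.08206 L·atm/(mol·K))
T = PV/(nR) = 6.0×21.6/(4.0×0.08206)
= 129.60/0.328240
= 394.83 K

394.83 K


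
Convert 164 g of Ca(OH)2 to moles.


M(Ca(OH)2) = 74.1 g/mol
n = mass/M = 164/74.1 = 2.2132 mol

2.2132 mol


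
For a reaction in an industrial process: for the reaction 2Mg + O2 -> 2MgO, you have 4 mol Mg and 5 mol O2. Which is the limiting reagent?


Mole ratio available / coefficient:
  Mg: 4/2 = 2.000
  O2: 5/1 = 5.000
Smaller ratio is limiting.

Mg


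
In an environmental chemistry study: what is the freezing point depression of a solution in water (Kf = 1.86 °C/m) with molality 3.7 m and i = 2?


ΔTf = Kf × m × i
= 1.86 × 3.7 × 2
= 13.764 °C

13.764 °C


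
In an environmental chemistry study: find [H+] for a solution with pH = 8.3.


[H+] = 10^(-pH) = 10^(-8.3)
= 5.01×10^-9 M

5.01×10^-9 M


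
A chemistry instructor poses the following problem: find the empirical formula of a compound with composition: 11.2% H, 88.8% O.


Assume 100 g sample. Moles of each element:
  H: 11.2/1.008 = 11.111 mol
  O: 88.8/16.0 = 5.55 mol
Divide by smallest (5.55):
  H: 11.111/5.55 = 2.0
  O: 5.55/5.55 = 1.0
Empirical formula: H2O

H2O


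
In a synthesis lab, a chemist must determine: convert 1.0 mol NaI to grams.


M(NaI) = 149.89 g/mol
mass = n × M = 1.0 × 149.89 = 149.89 g

149.89 g


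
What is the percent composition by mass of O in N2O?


M(N2O) = 2×14.01 + 1×16.0 = 44.02 g/mol
Mass of O = 1 × 16.0 = 16.00 g/mol
% O = 16.00/44.02 × 100 = 36.35%

36.35%


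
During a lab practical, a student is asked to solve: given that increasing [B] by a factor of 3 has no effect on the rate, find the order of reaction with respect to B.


rate ∝ [B]^n
rate ∝ [B]^0
Order in B: 0

0


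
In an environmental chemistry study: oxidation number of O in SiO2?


O is usually -2
Oxidation number: -2

-2


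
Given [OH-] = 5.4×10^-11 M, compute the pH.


pOH = -log10([OH-]) = -log10(5.4×10^-11)
= 11 - log10(5.4) = 10.27
pH = 14 - pOH = 14 - 10.27 = 3.73

3.73


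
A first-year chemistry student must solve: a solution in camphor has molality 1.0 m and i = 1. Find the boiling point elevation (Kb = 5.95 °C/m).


ΔTb = Kb × m × i
= 5.95 × 1.0 × 1
= 5.95 °C

5.95 °C


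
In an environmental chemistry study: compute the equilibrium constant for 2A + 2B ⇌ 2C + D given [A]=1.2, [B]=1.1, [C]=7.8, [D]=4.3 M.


Kc = [C]^2[D]/([A]^2[B]^2)
= (7.8^2 × 4.3^1)/(1.2^2 × 1.1^2)
= 261.612/1.7424
= 150.1

150.1


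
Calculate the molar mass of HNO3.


M(HNO3) = 1×1.008 + 1×14.01 + 3×16.0
= 1.01 + 14.01 + 48.0
= 63.02 g/mol

63.02 g/mol


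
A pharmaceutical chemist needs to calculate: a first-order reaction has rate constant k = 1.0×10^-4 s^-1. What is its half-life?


t½ = ln2/k = 0.693147/(1.0×10^-4 s^-1)
= 6931 s

6931 s


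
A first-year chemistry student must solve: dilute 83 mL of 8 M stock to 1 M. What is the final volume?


C1V1 = C2V2
8 × 83 = 1 × V2
V2 = 664/1 = 664.0 mL

664.0 mL


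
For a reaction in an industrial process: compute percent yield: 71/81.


% yield = actual/theoretical × 100
= 71/81 × 100
= 87.65%

87.65%


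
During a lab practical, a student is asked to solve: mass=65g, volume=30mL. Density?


ρ = mass/volume
= 65/30
= 2.167 g/mL

2.167 g/mL


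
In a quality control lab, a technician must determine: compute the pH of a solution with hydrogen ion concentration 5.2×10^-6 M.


pH = -log10([H+]) = -log10(5.2×10^-6)
= 6 - log10(5.2)
= 6 - 0.72
= 5.28

5.28


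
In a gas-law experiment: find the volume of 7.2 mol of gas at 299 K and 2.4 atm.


PV = nRT  (R = 0.08206 L·atm/(mol·K))
V = nRT/P = 7.2×0.08206×299/2.4
= 73.608 L

73.608 L


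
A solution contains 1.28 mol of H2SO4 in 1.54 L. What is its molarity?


M = n/V = 1.28/1.54 = 0.831 mol/L

0.831 M


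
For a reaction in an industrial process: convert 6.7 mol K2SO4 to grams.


M(K2SO4) = 174.27 g/mol
mass = n × M = 6.7 × 174.27 = 1167.61 g

1167.61 g


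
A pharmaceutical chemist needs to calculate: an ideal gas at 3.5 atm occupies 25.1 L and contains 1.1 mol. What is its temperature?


PV = nRT  (R = 0.08206 L·atm/(mol·K))
T = PV/(nR) = 3.5×25.1/(1.1×0.08206)
= 87.85/0.090266
= 973.23 K

973.23 K


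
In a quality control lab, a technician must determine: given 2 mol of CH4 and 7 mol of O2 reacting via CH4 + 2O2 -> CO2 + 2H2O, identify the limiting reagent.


Mole ratio available / coefficient:
  CH4: 2/1 = 2.000
  O2: 7/2 = 3.500
Smaller ratio is limiting.

CH4


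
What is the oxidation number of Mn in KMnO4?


(+1) + x + 4(-2) = 0, so x = +7
Oxidation number: +7

+7


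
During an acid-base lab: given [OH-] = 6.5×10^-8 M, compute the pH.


pOH = -log10([OH-]) = -log10(6.5×10^-8)
= 8 - log10(6.5) = 7.19
pH = 14 - pOH = 14 - 7.19 = 6.81

6.81


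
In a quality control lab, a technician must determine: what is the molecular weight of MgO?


M(MgO) = 1×24.31 + 1×16.0
= 24.31 + 16.0
= 40.31 g/mol

40.31 g/mol


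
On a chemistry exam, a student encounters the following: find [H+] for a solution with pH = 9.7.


[H+] = 10^(-pH) = 10^(-9.7)
= 2.0×10^-10 M

2.0×10^-10 M


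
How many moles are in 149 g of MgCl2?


M(MgCl2) = 95.21 g/mol
n = mass/M = 149/95.21 = 1.565 mol

1.565 mol


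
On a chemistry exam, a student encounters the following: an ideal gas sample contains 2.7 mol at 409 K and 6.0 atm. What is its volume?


PV = nRT  (R = 0.08206 L·atm/(mol·K))
V = nRT/P = 2.7×0.08206×409/6.0
= 15.103 L

15.103 L


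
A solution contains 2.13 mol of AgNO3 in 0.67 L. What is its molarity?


M = n/V = 2.13/0.67 = 3.179 mol/L

3.179 M


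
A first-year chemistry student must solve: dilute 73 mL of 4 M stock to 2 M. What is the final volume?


C1V1 = C2V2
4 × 73 = 2 × V2
V2 = 292/2 = 146.0 mL

146.0 mL


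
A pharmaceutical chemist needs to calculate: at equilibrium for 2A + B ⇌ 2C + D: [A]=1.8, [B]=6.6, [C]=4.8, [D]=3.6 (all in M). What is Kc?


Kc = [C]^2[D]/([A]^2[B])
= (4.8^2 × 3.6^1)/(1.8^2 × 6.6^1)
= 82.944/21.384
= 3.879

3.879


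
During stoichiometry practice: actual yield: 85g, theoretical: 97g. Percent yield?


% yield = actual/theoretical × 100
= 85/97 × 100
= 87.63%

87.63%


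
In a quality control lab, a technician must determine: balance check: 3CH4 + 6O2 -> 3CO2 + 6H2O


Equation: 3CH4 + 6O2 -> 3CO2 + 6H2O
Check atoms: C: 3=3, H: 12=12, O: 12=12
Balanced

Yes, balanced


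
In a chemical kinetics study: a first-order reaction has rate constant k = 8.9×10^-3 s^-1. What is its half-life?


t½ = ln2/k = 0.693147/(8.9×10^-3 s^-1)
= 77.88 s

77.88 s


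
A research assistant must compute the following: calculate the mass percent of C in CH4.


M(CH4) = 1×12.01 + 4×1.008 = 16.042 g/mol
Mass of C = 1 × 12.01 = 12.01 g/mol
% C = 12.01/16.042 × 100 = 74.87%

74.87%


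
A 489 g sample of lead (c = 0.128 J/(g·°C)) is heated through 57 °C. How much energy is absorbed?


q = mcΔT = 489 × 0.128 × 57
= 3567.74 J

3567.74 J


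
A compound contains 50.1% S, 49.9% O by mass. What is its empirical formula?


Assume 100 g sample. Moles of each element:
  S: 50.1/32.07 = 1.562 mol
  O: 49.9/16.0 = 3.119 mol
Divide by smallest (1.562):
  S: 1.562/1.562 = 1.0
  O: 3.119/1.562 = 2.0
Empirical formula: SO2

SO2


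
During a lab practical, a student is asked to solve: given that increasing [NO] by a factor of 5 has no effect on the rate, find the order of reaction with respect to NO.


rate ∝ [NO]^n
rate ∝ [NO]^0
Order in NO: 0

0


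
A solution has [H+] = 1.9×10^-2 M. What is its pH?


pH = -log10([H+]) = -log10(1.9×10^-2)
= 2 - log10(1.9)
= 2 - 0.28
= 1.72

1.72


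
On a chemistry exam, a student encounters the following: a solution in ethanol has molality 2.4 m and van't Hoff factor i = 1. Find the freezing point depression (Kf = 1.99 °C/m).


ΔTf = Kf × m × i
= 1.99 × 2.4 × 1
= 4.776 °C

4.776 °C


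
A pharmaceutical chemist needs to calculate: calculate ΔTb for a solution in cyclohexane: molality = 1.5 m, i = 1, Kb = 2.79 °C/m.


ΔTb = Kb × m × i
= 2.79 × 1.5 × 1
= 4.185 °C

4.185 °C


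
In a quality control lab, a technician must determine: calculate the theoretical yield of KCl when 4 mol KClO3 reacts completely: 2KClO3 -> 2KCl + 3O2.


Mole ratio KCl:KClO3 = 2:2
n(KCl) = 4 × 2/2 = 4.000 mol
mass = 4.000 × 74.55 = 298.2 g

298.2 g


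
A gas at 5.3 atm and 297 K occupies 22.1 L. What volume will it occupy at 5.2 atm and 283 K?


P1V1/T1 = P2V2/T2
V2 = P1V1T2/(T1P2)
= 5.3×22.1×283/(297×5.2)
= 21.463 L

21.463 L


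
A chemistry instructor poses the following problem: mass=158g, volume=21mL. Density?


ρ = mass/volume
= 158/21
= 7.524 g/mL

7.524 g/mL


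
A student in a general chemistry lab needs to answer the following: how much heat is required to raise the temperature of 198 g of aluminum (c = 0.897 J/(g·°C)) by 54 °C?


q = mcΔT = 198 × 0.897 × 54
= 9590.72 J

9590.72 J


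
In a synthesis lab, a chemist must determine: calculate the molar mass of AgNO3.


M(AgNO3) = 1×107.87 + 1×14.01 + 3×16.0
= 107.87 + 14.01 + 48.0
= 169.88 g/mol

169.88 g/mol


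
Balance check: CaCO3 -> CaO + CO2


Equation: CaCO3 -> CaO + CO2
Check atoms: C: 1=1, Ca: 1=1, O: 3=3
Balanced

Yes, balanced


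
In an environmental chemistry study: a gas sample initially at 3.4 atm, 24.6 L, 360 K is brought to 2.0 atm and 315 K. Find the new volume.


P1V1/T1 = P2V2/T2
V2 = P1V1T2/(T1P2)
= 3.4×24.6×315/(360×2.0)
= 36.593 L

36.593 L


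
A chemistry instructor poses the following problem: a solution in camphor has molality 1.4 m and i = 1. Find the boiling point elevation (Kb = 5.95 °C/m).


ΔTb = Kb × m × i
= 5.95 × 1.4 × 1
= 8.33 °C

8.33 °C


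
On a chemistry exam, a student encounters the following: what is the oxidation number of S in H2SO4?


2(+1) + x + 4(-2) = 0, so x = +6
Oxidation number: +6

+6


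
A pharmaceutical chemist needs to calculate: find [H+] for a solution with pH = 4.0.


[H+] = 10^(-pH) = 10^(-4.0)
= 1.0×10^-4 M

1.0×10^-4 M


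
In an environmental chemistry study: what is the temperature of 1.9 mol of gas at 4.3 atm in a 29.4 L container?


PV = nRT  (R = 0.08206 L·atm/(mol·K))
T = PV/(nR) = 4.3×29.4/(1.9×0.08206)
= 126.42/0.155914
= 810.83 K

810.83 K


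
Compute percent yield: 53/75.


% yield = actual/theoretical × 100
= 53/75 × 100
= 70.67%

70.67%


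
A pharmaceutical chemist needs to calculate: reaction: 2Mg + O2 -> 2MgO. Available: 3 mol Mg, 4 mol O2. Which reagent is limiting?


Mole ratio available / coefficient:
  Mg: 3/2 = 1.500
  O2: 4/1 = 4.000
Smaller ratio is limiting.

Mg


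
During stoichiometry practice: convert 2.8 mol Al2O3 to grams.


M(Al2O3) = 101.96 g/mol
mass = n × M = 2.8 × 101.96 = 285.49 g

285.49 g


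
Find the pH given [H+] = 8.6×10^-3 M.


pH = -log10([H+]) = -log10(8.6×10^-3)
= 3 - log10(8.6)
= 3 - 0.93
= 2.07

2.07


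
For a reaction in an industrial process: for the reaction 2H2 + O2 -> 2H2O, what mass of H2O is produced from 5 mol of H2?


Mole ratio H2O:H2 = 2:2
n(H2O) = 5 × 2/2 = 5.000 mol
mass = 5.000 × 18.02 = 90.1 g

90.1 g


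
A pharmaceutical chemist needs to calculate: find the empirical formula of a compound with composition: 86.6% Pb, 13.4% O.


Assume 100 g sample. Moles of each element:
  Pb: 86.6/207.2 = 0.418 mol
  O: 13.4/16.0 = 0.838 mol
Divide by smallest (0.418):
  Pb: 0.418/0.418 = 1.0
  O: 0.838/0.418 = 2.0
Empirical formula: PbO2

PbO2


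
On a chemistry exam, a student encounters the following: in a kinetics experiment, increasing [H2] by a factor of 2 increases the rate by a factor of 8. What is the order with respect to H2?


rate ∝ [H2]^n
2^n = 8 → n = 3
Order in H2: 3

3


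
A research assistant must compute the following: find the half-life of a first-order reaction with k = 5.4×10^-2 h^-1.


t½ = ln2/k = 0.693147/(5.4×10^-2 h^-1)
= 12.84 h

12.84 h


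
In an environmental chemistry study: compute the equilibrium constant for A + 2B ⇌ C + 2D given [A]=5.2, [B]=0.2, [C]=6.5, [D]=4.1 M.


Kc = [C][D]^2/([A][B]^2)
= (6.5^1 × 4.1^2)/(5.2^1 × 0.2^2)
= 109.265/0.208
= 525.3

525.3


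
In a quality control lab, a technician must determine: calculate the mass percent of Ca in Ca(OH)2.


M(Ca(OH)2) = 1×40.08 + 2×16.0 + 2×1.008 = 74.096 g/mol
Mass of Ca = 1 × 40.08 = 40.08 g/mol
% Ca = 40.08/74.096 × 100 = 54.09%

54.09%


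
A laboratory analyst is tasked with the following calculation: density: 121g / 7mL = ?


ρ = mass/volume
= 121/7
= 17.286 g/mL

17.286 g/mL


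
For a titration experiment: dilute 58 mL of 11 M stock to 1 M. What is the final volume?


C1V1 = C2V2
11 × 58 = 1 × V2
V2 = 638/1 = 638.0 mL

638.0 mL


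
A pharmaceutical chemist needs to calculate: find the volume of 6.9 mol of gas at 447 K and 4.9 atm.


PV = nRT  (R = 0.08206 L·atm/(mol·K))
V = nRT/P = 6.9×0.08206×447/4.9
= 51.653 L

51.653 L


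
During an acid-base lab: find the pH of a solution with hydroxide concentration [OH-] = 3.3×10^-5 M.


pOH = -log10([OH-]) = -log10(3.3×10^-5)
= 5 - log10(3.3) = 4.48
pH = 14 - pOH = 14 - 4.48 = 9.52

9.52


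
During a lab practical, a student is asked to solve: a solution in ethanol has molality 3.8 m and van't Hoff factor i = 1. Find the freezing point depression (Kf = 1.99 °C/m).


ΔTf = Kf × m × i
= 1.99 × 3.8 × 1
= 7.562 °C

7.562 °C


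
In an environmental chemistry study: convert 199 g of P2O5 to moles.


M(P2O5) = 141.94 g/mol
n = mass/M = 199/141.94 = 1.402 mol

1.402 mol


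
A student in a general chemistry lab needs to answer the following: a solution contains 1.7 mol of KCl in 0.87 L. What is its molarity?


M = n/V = 1.7/0.87 = 1.954 mol/L

1.954 M


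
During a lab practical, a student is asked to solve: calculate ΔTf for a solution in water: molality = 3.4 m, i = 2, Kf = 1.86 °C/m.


ΔTf = Kf × m × i
= 1.86 × 3.4 × 2
= 12.648 °C

12.648 °C


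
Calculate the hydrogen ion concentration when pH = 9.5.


[H+] = 10^(-pH) = 10^(-9.5)
= 3.16×10^-10 M

3.16×10^-10 M


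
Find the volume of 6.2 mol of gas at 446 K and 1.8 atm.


PV = nRT  (R = 0.08206 L·atm/(mol·K))
V = nRT/P = 6.2×0.08206×446/1.8
= 126.062 L

126.062 L


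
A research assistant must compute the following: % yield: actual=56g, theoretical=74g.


% yield = actual/theoretical × 100
= 56/74 × 100
= 75.68%

75.68%


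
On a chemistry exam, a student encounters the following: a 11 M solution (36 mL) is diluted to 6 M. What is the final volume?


C1V1 = C2V2
11 × 36 = 6 × V2
V2 = 396/6 = 66.0 mL

66.0 mL


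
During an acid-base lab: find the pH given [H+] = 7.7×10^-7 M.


pH = -log10([H+]) = -log10(7.7×10^-7)
= 7 - log10(7.7)
= 7 - 0.89
= 6.11

6.11


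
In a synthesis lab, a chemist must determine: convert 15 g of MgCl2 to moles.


M(MgCl2) = 95.21 g/mol
n = mass/M = 15/95.21 = 0.1575 mol

0.1575 mol


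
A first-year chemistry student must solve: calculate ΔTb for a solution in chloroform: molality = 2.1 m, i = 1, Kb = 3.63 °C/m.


ΔTb = Kb × m × i
= 3.63 × 2.1 × 1
= 7.623 °C

7.623 °C


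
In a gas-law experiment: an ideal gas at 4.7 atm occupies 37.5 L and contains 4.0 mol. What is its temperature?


PV = nRT  (R = 0.08206 L·atm/(mol·K))
T = PV/(nR) = 4.7×37.5/(4.0×0.08206)
= 176.25/0.328240
= 536.95 K

536.95 K


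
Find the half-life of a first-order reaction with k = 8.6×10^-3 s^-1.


t½ = ln2/k = 0.693147/(8.6×10^-3 s^-1)
= 80.60 s

80.60 s


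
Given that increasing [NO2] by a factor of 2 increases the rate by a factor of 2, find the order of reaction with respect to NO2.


rate ∝ [NO2]^n
2^n = 2 → n = 1
Order in NO2: 1

1


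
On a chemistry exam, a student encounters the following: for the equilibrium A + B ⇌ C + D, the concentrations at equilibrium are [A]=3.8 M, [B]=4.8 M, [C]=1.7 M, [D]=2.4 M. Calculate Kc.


Kc = [C][D]/([A][B])
= (1.7^1 × 2.4^1)/(3.8^1 × 4.8^1)
= 4.08/18.24
= 0.2237

0.2237


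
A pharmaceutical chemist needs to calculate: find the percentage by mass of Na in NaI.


M(NaI) = 1×22.99 + 1×126.9 = 149.89 g/mol
Mass of Na = 1 × 22.99 = 22.99 g/mol
% Na = 22.99/149.89 × 100 = 15.34%

15.34%


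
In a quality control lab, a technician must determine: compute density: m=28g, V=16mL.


ρ = mass/volume
= 28/16
= 1.75 g/mL

1.75 g/mL


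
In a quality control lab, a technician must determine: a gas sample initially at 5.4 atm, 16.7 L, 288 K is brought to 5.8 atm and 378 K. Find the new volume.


P1V1/T1 = P2V2/T2
V2 = P1V1T2/(T1P2)
= 5.4×16.7×378/(288×5.8)
= 20.407 L

20.407 L


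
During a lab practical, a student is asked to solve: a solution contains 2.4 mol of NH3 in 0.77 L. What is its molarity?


M = n/V = 2.4/0.77 = 3.117 mol/L

3.117 M


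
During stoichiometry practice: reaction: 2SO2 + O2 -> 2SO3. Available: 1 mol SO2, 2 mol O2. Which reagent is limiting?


Mole ratio available / coefficient:
  SO2: 1/2 = 0.500
  O2: 2/1 = 2.000
Smaller ratio is limiting.

SO2


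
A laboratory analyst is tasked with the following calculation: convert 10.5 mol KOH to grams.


M(KOH) = 56.11 g/mol
mass = n × M = 10.5 × 56.11 = 589.16 g

589.16 g


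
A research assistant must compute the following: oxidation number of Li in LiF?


Group 1 metal: +1
Oxidation number: +1

+1


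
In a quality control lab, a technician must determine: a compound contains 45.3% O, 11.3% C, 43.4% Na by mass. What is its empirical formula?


Assume 100 g sample. Moles of each element:
  O: 45.3/16.0 = 2.831 mol
  C: 11.3/12.01 = 0.941 mol
  Na: 43.4/22.99 = 1.888 mol
Divide by smallest (0.941):
  O: 2.831/0.941 = 3.01
  C: 0.941/0.941 = 1.0
  Na: 1.888/0.941 = 2.01
Empirical formula: Na2CO3

Na2CO3


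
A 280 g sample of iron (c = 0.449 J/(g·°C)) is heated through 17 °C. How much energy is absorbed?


q = mcΔT = 280 × 0.449 × 17
= 2137.24 J

2137.24 J


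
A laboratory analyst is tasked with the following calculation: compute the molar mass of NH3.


M(NH3) = 1×14.01 + 3×1.008
= 14.01 + 3.02
= 17.03 g/mol

17.03 g/mol


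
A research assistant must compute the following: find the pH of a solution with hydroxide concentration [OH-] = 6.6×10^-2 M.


pOH = -log10([OH-]) = -log10(6.6×10^-2)
= 2 - log10(6.6) = 1.18
pH = 14 - pOH = 14 - 1.18 = 12.82

12.82


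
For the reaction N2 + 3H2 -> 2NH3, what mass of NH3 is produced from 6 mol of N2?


Mole ratio NH3:N2 = 2:1
n(NH3) = 6 × 2/1 = 12.000 mol
mass = 12.000 × 17.03 = 204.36 g

204.36 g


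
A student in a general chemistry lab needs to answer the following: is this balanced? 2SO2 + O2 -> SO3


Equation: 2SO2 + O2 -> SO3
Check atoms: O: 6≠3, S: 2≠1
Not balanced

No, not balanced


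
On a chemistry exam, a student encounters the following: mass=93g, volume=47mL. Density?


ρ = mass/volume
= 93/47
= 1.979 g/mL

1.979 g/mL


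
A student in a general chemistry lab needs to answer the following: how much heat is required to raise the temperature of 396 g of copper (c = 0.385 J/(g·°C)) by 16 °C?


q = mcΔT = 396 × 0.385 × 16
= 2439.36 J

2439.36 J


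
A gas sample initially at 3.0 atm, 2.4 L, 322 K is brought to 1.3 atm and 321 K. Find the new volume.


P1V1/T1 = P2V2/T2
V2 = P1V1T2/(T1P2)
= 3.0×2.4×321/(322×1.3)
= 5.521 L

5.521 L


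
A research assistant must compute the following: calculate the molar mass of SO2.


M(SO2) = 1×32.07 + 2×16.0
= 32.07 + 32.0
= 64.07 g/mol

64.07 g/mol


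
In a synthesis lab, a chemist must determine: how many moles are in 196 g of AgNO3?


M(AgNO3) = 169.88 g/mol
n = mass/M = 196/169.88 = 1.1538 mol

1.1538 mol


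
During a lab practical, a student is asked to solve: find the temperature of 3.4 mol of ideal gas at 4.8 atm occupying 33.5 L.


PV = nRT  (R = 0.08206 L·atm/(mol·K))
T = PV/(nR) = 4.8×33.5/(3.4×0.08206)
= 160.80/0.279004
= 576.34 K

576.34 K


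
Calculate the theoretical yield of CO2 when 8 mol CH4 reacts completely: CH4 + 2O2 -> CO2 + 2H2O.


Mole ratio CO2:CH4 = 1:1
n(CO2) = 8 × 1/1 = 8.000 mol
mass = 8.000 × 44.01 = 352.08 g

352.08 g


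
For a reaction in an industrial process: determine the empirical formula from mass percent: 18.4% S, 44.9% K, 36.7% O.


Assume 100 g sample. Moles of each element:
  S: 18.4/32.07 = 0.574 mol
  K: 44.9/39.1 = 1.148 mol
  O: 36.7/16.0 = 2.294 mol
Divide by smallest (0.574):
  S: 0.574/0.574 = 1.0
  K: 1.148/0.574 = 2.0
  O: 2.294/0.574 = 4.0
Empirical formula: K2SO4

K2SO4


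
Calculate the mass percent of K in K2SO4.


M(K2SO4) = 2×39.1 + 1×32.07 + 4×16.0 = 174.27 g/mol
Mass of K = 2 × 39.1 = 78.20 g/mol
% K = 78.20/174.27 × 100 = 44.87%

44.87%


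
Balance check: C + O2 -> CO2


Equation: C + O2 -> CO2
Check atoms: C: 1=1, O: 2=2
Balanced

Yes, balanced


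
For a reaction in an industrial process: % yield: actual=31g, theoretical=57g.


% yield = actual/theoretical × 100
= 31/57 × 100
= 54.39%

54.39%


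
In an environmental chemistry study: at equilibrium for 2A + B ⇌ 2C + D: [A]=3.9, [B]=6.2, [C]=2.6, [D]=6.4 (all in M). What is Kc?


Kc = [C]^2[D]/([A]^2[B])
= (2.6^2 × 6.4^1)/(3.9^2 × 6.2^1)
= 43.264/94.302
= 0.4588

0.4588


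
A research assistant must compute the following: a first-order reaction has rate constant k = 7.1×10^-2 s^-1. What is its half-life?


t½ = ln2/k = 0.693147/(7.1×10^-2 s^-1)
= 9.763 s

9.763 s


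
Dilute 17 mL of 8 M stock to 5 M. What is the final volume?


C1V1 = C2V2
8 × 17 = 5 × V2
V2 = 136/5 = 27.2 mL

27.2 mL


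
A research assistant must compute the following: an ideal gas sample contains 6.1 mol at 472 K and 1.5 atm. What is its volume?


PV = nRT  (R = 0.08206 L·atm/(mol·K))
V = nRT/P = 6.1×0.08206×472/1.5
= 157.511 L

157.511 L


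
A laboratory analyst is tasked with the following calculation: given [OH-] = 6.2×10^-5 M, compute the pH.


pOH = -log10([OH-]) = -log10(6.2×10^-5)
= 5 - log10(6.2) = 4.21
pH = 14 - pOH = 14 - 4.21 = 9.79

9.79


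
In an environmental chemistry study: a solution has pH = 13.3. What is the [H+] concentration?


[H+] = 10^(-pH) = 10^(-13.3)
= 5.01×10^-14 M

5.01×10^-14 M


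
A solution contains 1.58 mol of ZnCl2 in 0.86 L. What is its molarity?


M = n/V = 1.58/0.86 = 1.837 mol/L

1.837 M


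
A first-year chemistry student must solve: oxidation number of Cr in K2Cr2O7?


2(+1) + 2x + 7(-2) = 0, so x = +6
Oxidation number: +6

+6


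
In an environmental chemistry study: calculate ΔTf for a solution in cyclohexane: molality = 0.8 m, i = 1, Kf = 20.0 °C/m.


ΔTf = Kf × m × i
= 20.0 × 0.8 × 1
= 16.0 °C

16.0 °C


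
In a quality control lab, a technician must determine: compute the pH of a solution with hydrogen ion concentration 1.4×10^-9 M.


pH = -log10([H+]) = -log10(1.4×10^-9)
= 9 - log10(1.4)
= 9 - 0.15
= 8.85

8.85


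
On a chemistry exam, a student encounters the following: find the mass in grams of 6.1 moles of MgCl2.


M(MgCl2) = 95.21 g/mol
mass = n × M = 6.1 × 95.21 = 580.78 g

580.78 g


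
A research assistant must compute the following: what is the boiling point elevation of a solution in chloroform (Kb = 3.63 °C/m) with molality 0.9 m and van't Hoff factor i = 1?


ΔTb = Kb × m × i
= 3.63 × 0.9 × 1
= 3.267 °C

3.267 °C


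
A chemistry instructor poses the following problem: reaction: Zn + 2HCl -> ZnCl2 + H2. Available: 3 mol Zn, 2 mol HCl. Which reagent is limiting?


Mole ratio available / coefficient:
  Zn: 3/1 = 3.000
  HCl: 2/2 = 1.000
Smaller ratio is limiting.

HCl


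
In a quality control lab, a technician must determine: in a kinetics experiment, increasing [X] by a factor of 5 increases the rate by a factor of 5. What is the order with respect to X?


rate ∝ [X]^n
5^n = 5 → n = 1
Order in X: 1

1


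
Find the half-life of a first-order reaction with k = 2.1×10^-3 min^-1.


t½ = ln2/k = 0.693147/(2.1×10^-3 min^-1)
= 330.1 min

330.1 min


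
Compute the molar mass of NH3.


M(NH3) = 1×14.01 + 3×1.008
= 14.01 + 3.02
= 17.03 g/mol

17.03 g/mol


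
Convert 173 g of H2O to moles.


M(H2O) = 18.02 g/mol
n = mass/M = 173/18.02 = 9.6004 mol

9.6004 mol


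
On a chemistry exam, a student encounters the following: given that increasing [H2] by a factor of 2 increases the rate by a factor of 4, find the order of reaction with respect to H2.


rate ∝ [H2]^n
2^n = 4 → n = 2
Order in H2: 2

2


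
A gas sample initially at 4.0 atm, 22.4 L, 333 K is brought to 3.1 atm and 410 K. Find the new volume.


P1V1/T1 = P2V2/T2
V2 = P1V1T2/(T1P2)
= 4.0×22.4×410/(333×3.1)
= 35.587 L

35.587 L


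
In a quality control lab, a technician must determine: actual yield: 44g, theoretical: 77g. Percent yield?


% yield = actual/theoretical × 100
= 44/77 × 100
= 57.14%

57.14%


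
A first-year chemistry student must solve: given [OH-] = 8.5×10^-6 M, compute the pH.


pOH = -log10([OH-]) = -log10(8.5×10^-6)
= 6 - log10(8.5) = 5.07
pH = 14 - pOH = 14 - 5.07 = 8.93

8.93


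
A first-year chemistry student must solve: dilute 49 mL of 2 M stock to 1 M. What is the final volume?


C1V1 = C2V2
2 × 49 = 1 × V2
V2 = 98/1 = 98.0 mL

98.0 mL


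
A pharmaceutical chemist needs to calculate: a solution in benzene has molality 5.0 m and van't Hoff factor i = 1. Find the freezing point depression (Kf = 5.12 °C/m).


ΔTf = Kf × m × i
= 5.12 × 5.0 × 1
= 25.6 °C

25.6 °C


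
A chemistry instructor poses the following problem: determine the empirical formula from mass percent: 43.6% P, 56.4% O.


Assume 100 g sample. Moles of each element:
  P: 43.6/30.97 = 1.408 mol
  O: 56.4/16.0 = 3.525 mol
Divide by smallest (1.408):
  P: 1.408/1.408 = 1.0
  O: 3.525/1.408 = 2.5
Multiply all ratios by 2 to obtain whole numbers.
Empirical formula: P2O5

P2O5


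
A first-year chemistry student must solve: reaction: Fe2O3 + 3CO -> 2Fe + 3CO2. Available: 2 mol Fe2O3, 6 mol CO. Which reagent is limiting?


Mole ratio available / coefficient:
  Fe2O3: 2/1 = 2.000
  CO: 6/3 = 2.000
Smaller ratio is limiting.

neither (stoichiometric); Fe2O3 and CO are fully consumed


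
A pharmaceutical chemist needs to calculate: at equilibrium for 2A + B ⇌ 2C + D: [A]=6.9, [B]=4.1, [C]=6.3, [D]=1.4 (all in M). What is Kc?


Kc = [C]^2[D]/([A]^2[B])
= (6.3^2 × 1.4^1)/(6.9^2 × 4.1^1)
= 55.566/195.201
= 0.2847

0.2847


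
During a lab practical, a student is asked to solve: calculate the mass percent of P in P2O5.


M(P2O5) = 2×30.97 + 5×16.0 = 141.94 g/mol
Mass of P = 2 × 30.97 = 61.94 g/mol
% P = 61.94/141.94 × 100 = 43.64%

43.64%


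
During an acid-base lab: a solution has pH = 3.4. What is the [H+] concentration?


[H+] = 10^(-pH) = 10^(-3.4)
= 3.98×10^-4 M

3.98×10^-4 M


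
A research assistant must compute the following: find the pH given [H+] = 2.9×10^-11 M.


pH = -log10([H+]) = -log10(2.9×10^-11)
= 11 - log10(2.9)
= 11 - 0.46
= 10.54

10.54


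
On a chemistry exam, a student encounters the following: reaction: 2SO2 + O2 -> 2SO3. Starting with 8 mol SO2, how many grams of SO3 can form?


Mole ratio SO3:SO2 = 2:2
n(SO3) = 8 × 2/2 = 8.000 mol
mass = 8.000 × 80.07 = 640.56 g

640.56 g


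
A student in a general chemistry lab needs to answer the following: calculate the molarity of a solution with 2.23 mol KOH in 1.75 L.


M = n/V = 2.23/1.75 = 1.274 mol/L

1.274 M


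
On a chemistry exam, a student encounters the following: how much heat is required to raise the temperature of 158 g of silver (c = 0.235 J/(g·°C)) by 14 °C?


q = mcΔT = 158 × 0.235 × 14
= 519.82 J

519.82 J


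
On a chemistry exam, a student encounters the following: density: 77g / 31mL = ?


ρ = mass/volume
= 77/31
= 2.484 g/mL

2.484 g/mL


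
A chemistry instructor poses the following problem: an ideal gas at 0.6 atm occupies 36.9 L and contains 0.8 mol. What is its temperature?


PV = nRT  (R = 0.08206 L·atm/(mol·K))
T = PV/(nR) = 0.6×36.9/(0.8×0.08206)
= 22.14/0.065648
= 337.25 K

337.25 K


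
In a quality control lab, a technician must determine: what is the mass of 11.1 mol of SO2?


M(SO2) = 64.07 g/mol
mass = n × M = 11.1 × 64.07 = 711.18 g

711.18 g


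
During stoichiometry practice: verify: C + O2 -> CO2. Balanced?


Equation: C + O2 -> CO2
Check atoms: C: 1=1, O: 2=2
Balanced

Yes, balanced


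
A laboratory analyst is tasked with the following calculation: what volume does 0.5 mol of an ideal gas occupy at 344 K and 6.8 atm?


PV = nRT  (R = 0.08206 L·atm/(mol·K))
V = nRT/P = 0.5×0.08206×344/6.8
= 2.076 L

2.076 L


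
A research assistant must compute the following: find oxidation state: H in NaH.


H with a metal (hydride): -1
Oxidation number: -1

-1


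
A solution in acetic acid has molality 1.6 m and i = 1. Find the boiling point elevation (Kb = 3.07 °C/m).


ΔTb = Kb × m × i
= 3.07 × 1.6 × 1
= 4.912 °C

4.912 °C


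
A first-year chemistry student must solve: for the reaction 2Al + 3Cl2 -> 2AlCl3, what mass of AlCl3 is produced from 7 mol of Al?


Mole ratio AlCl3:Al = 2:2
n(AlCl3) = 7 × 2/2 = 7.000 mol
mass = 7.000 × 133.33 = 933.31 g

933.31 g


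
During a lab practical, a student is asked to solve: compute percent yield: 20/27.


% yield = actual/theoretical × 100
= 20/27 × 100
= 74.07%

74.07%


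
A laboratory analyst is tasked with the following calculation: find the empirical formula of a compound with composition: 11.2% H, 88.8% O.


Assume 100 g sample. Moles of each element:
  H: 11.2/1.008 = 11.111 mol
  O: 88.8/16.0 = 5.55 mol
Divide by smallest (5.55):
  H: 11.111/5.55 = 2.0
  O: 5.55/5.55 = 1.0
Empirical formula: H2O

H2O


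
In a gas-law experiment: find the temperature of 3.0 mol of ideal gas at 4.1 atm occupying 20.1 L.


PV = nRT  (R = 0.08206 L·atm/(mol·K))
T = PV/(nR) = 4.1×20.1/(3.0×0.08206)
= 82.41/0.246180
= 334.76 K

334.76 K


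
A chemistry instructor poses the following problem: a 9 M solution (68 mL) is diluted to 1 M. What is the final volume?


C1V1 = C2V2
9 × 68 = 1 × V2
V2 = 612/1 = 612.0 mL

612.0 mL


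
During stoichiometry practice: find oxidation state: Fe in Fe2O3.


2x + 3(-2) = 0, so x = +3
Oxidation number: +3

+3


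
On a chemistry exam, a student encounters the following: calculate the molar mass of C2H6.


M(C2H6) = 2×12.01 + 6×1.008
= 24.02 + 6.05
= 30.07 g/mol

30.07 g/mol


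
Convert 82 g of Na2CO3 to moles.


M(Na2CO3) = 105.99 g/mol
n = mass/M = 82/105.99 = 0.7737 mol

0.7737 mol


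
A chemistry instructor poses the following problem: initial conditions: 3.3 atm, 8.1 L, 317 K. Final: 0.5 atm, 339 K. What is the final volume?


P1V1/T1 = P2V2/T2
V2 = P1V1T2/(T1P2)
= 3.3×8.1×339/(317×0.5)
= 57.17 L

57.17 L


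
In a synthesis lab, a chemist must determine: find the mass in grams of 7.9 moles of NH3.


M(NH3) = 17.03 g/mol
mass = n × M = 7.9 × 17.03 = 134.54 g

134.54 g


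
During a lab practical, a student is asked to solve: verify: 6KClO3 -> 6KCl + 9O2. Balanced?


Equation: 6KClO3 -> 6KCl + 9O2
Check atoms: Cl: 6=6, K: 6=6, O: 18=18
Balanced

Yes, balanced


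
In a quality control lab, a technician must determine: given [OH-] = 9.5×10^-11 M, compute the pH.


pOH = -log10([OH-]) = -log10(9.5×10^-11)
= 11 - log10(9.5) = 10.02
pH = 14 - pOH = 14 - 10.02 = 3.98

3.98


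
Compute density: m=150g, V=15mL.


ρ = mass/volume
= 150/15
= 10.0 g/mL

10.0 g/mL


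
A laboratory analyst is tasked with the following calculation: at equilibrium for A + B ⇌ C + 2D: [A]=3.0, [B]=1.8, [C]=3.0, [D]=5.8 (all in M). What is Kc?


Kc = [C][D]^2/([A][B])
= (3.0^1 × 5.8^2)/(3.0^1 × 1.8^1)
= 100.92/5.4
= 18.69

18.69


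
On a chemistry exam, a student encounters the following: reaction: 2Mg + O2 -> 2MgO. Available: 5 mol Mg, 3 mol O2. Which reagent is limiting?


Mole ratio available / coefficient:
  Mg: 5/2 = 2.500
  O2: 3/1 = 3.000
Smaller ratio is limiting.

Mg


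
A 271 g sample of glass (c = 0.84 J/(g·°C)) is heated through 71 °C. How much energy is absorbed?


q = mcΔT = 271 × 0.84 × 71
= 16162.44 J

16162.44 J


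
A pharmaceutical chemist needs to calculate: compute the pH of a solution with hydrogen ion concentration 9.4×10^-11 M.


pH = -log10([H+]) = -log10(9.4×10^-11)
= 11 - log10(9.4)
= 11 - 0.97
= 10.03

10.03


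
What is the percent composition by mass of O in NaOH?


M(NaOH) = 1×22.99 + 1×16.0 + 1×1.008 = 39.998 g/mol
Mass of O = 1 × 16.0 = 16.00 g/mol
% O = 16.00/39.998 × 100 = 40.00%

40.00%


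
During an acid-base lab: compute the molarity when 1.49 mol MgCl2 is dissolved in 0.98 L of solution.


M = n/V = 1.49/0.98 = 1.520 mol/L

1.520 M


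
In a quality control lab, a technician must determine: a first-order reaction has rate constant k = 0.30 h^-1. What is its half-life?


t½ = ln2/k = 0.693147/(0.30 h^-1)
= 2.310 h

2.310 h


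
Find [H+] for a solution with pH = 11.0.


[H+] = 10^(-pH) = 10^(-11.0)
= 1.0×10^-11 M

1.0×10^-11 M


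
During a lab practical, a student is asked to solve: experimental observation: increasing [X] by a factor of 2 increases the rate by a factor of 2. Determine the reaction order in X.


rate ∝ [X]^n
2^n = 2 → n = 1
Order in X: 1

1


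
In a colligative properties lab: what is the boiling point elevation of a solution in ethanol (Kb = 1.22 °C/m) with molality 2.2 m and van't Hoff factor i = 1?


ΔTb = Kb × m × i
= 1.22 × 2.2 × 1
= 2.684 °C

2.684 °C
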